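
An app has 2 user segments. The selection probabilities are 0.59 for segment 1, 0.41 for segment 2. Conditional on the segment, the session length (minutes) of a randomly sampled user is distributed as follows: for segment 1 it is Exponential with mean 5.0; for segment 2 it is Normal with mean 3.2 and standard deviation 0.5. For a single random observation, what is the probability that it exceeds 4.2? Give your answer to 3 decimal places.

0.264

Conditional on each segment, P(X > 4.2): 1: 0.431711; 2: 0.0227501.
By total probability, P(X > 4.2) = 0.59·0.431711 + 0.41·0.0227501 = 0.264037.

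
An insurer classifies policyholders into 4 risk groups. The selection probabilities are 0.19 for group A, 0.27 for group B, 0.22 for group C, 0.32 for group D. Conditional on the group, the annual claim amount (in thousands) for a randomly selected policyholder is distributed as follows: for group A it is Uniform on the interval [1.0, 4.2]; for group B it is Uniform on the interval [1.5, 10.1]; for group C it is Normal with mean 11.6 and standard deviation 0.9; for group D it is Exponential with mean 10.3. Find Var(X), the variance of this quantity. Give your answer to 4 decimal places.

47.3360

Per component, A: μ=2.6, E[X²]=7.61333; B: μ=5.8, E[X²]=39.8033; C: μ=11.6, E[X²]=135.37; D: μ=10.3, E[X²]=212.18.
E[X] = 0.19·2.6 + 0.27·5.8 + 0.22·11.6 + 0.32·10.3 = 7.908.
E[X²] = 0.19·7.61333 + 0.27·39.8033 + 0.22·135.37 + 0.32·212.18 = 109.872.
Var(X) = E[X²] − (E[X])² = 109.872 − 62.5365 = 47.336.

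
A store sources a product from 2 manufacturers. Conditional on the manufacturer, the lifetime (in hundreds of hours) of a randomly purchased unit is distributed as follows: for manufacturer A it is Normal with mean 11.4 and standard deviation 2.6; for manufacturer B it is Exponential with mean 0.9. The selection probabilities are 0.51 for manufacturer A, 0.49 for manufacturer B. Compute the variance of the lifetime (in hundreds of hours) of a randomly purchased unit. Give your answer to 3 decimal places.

Per component, A: μ=11.4, E[X²]=136.72; B: μ=0.9, E[X²]=1.62.
E[X] = 0.51·11.4 + 0.49·0.9 = 6.255.
E[X²] = 0.51·136.72 + 0.49·1.62 = 70.521.
Var(X) = E[X²] − (E[X])² = 70.521 − 39.125 = 31.396.

31.396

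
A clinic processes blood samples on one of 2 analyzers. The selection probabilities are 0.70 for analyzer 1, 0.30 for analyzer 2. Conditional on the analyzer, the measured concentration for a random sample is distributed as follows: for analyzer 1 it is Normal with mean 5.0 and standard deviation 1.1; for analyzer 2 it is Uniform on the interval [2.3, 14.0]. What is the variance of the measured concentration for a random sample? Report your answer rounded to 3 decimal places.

6.353

Per component, 1: μ=5, E[X²]=26.21; 2: μ=8.15, E[X²]=77.83.
E[X] = 0.7·5 + 0.3·8.15 = 5.945.
E[X²] = 0.7·26.21 + 0.3·77.83 = 41.696.
Var(X) = E[X²] − (E[X])² = 41.696 − 35.343 = 6.35297.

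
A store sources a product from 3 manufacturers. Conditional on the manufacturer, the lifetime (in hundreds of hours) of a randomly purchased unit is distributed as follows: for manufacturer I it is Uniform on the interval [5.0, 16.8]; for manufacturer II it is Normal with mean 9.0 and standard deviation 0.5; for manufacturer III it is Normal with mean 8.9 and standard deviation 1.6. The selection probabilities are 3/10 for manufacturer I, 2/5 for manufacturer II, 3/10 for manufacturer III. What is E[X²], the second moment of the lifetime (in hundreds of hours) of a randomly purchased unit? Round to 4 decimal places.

For each component E[X²] = Var + (mean)², giving I: 130.413; II: 81.25; III: 81.77.
Overall E[X²] = 0.3·130.413 + 0.4·81.25 + 0.3·81.77 = 96.155.

96.1550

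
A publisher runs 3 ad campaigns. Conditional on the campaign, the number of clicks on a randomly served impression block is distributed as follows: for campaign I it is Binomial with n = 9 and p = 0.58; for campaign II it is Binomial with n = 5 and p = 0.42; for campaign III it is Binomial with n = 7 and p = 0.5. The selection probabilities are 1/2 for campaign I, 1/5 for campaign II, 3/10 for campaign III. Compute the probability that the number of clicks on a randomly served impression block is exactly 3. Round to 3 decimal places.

0.177

Conditional on each campaign, P(X = 3): I: 0.089962; II: 0.249232; III: 0.273438.
By total probability, P(X = 3) = 0.5·0.089962 + 0.2·0.249232 + 0.3·0.273438 = 0.176859.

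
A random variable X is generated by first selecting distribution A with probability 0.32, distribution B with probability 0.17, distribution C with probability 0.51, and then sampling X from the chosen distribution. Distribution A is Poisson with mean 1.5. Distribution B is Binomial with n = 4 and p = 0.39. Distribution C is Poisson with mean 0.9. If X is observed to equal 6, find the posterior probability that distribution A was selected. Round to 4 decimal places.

0.8807

Likelihoods P(X=6 | ·): A: 0.00352999; B: 0; C: 0.000300094.
Posterior ∝ prior × likelihood. Numerator for A: 0.32·0.00352999 = 0.0011296.
Normalizing constant: 0.32·0.00352999 + 0.17·0 + 0.51·0.000300094 = 0.00128264.
P(A | observation) = 0.0011296 / 0.00128264 = 0.880678.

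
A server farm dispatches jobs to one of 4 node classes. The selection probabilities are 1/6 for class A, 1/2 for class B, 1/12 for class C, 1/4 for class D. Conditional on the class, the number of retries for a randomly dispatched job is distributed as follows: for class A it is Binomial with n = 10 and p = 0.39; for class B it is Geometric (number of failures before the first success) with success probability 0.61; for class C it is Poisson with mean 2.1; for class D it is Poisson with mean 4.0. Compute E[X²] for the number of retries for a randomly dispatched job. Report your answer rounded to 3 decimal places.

For each component E[X²] = Var + (mean)², giving A: 17.589; B: 1.45687; C: 6.51; D: 20.
Overall E[X²] = 0.166667·17.589 + 0.5·1.45687 + 0.0833333·6.51 + 0.25·20 = 9.20243.

9.202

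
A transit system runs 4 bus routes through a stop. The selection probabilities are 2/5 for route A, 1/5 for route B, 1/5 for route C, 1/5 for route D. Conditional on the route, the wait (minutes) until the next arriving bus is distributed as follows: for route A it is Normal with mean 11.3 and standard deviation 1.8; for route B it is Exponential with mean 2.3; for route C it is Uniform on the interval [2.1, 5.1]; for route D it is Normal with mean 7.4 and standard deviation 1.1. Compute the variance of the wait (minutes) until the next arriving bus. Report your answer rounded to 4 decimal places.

16.8716

Per component, A: μ=11.3, E[X²]=130.93; B: μ=2.3, E[X²]=10.58; C: μ=3.6, E[X²]=13.71; D: μ=7.4, E[X²]=55.97.
E[X] = 0.4·11.3 + 0.2·2.3 + 0.2·3.6 + 0.2·7.4 = 7.18.
E[X²] = 0.4·130.93 + 0.2·10.58 + 0.2·13.71 + 0.2·55.97 = 68.424.
Var(X) = E[X²] − (E[X])² = 68.424 − 51.5524 = 16.8716.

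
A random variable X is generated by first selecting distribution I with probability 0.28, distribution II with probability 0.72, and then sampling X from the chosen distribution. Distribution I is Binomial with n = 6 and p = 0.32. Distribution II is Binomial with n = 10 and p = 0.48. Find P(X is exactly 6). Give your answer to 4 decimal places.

0.1355

Conditional on each component, P(X = 6): I: 0.00107374; II: 0.187793.
By total probability, P(X = 6) = 0.28·0.00107374 + 0.72·0.187793 = 0.135512.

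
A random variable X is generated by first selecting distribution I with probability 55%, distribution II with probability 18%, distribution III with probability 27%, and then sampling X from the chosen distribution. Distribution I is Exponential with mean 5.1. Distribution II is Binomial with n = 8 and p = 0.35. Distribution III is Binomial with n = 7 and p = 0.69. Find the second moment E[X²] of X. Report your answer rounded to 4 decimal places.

37.0529

For each component E[X²] = Var + (mean)², giving I: 52.02; II: 9.66; III: 24.8262.
Overall E[X²] = 0.55·52.02 + 0.18·9.66 + 0.27·24.8262 = 37.0529.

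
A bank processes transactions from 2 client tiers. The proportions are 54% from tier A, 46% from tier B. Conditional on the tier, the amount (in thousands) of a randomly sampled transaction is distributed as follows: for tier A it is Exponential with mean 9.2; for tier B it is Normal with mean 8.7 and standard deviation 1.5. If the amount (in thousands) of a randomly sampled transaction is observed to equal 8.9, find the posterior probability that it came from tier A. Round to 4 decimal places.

0.1554

Likelihoods f(8.9 | ·): A: 0.0413123; B: 0.263608.
Posterior ∝ prior × likelihood. Numerator for A: 0.54·0.0413123 = 0.0223086.
Normalizing constant: 0.54·0.0413123 + 0.46·0.263608 = 0.143568.
P(A | observation) = 0.0223086 / 0.143568 = 0.155387.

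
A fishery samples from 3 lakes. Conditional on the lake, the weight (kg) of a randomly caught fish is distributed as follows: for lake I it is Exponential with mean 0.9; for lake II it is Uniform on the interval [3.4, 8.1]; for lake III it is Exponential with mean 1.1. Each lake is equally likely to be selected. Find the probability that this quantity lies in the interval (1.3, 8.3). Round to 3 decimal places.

Conditional on each lake, P(1.3 < X < 8.3): I: 0.235778; II: 1; III: 0.306192.
By total probability, P(1.3 < X < 8.3) = 0.333333·0.235778 + 0.333333·1 + 0.333333·0.306192 = 0.51399.

0.514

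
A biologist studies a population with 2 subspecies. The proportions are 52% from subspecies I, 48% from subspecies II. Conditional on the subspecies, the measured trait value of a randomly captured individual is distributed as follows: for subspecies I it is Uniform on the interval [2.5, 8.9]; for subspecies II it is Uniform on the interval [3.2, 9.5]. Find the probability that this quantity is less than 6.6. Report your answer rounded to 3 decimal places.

0.592

Conditional on each subspecies, P(X < 6.6): I: 0.640625; II: 0.539683.
By total probability, P(X < 6.6) = 0.52·0.640625 + 0.48·0.539683 = 0.592173.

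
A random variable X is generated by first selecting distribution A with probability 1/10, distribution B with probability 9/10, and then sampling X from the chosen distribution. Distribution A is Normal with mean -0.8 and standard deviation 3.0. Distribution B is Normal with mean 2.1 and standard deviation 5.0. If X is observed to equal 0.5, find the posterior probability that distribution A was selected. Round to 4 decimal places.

0.1507

Likelihoods f(0.5 | ·): A: 0.121064; B: 0.0758061.
Posterior ∝ prior × likelihood. Numerator for A: 0.1·0.121064 = 0.0121064.
Normalizing constant: 0.1·0.121064 + 0.9·0.0758061 = 0.0803318.
P(A | observation) = 0.0121064 / 0.0803318 = 0.150704.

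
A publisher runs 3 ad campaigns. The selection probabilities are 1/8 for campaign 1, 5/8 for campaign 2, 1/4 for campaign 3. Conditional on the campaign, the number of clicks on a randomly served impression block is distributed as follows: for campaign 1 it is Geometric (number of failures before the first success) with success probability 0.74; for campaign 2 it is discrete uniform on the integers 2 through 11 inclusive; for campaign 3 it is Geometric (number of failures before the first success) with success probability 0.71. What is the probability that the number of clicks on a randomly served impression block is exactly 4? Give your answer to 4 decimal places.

Conditional on each campaign, P(X = 4): 1: 0.00338162; 2: 0.1; 3: 0.0050217.
By total probability, P(X = 4) = 0.125·0.00338162 + 0.625·0.1 + 0.25·0.0050217 = 0.0641781.

0.0642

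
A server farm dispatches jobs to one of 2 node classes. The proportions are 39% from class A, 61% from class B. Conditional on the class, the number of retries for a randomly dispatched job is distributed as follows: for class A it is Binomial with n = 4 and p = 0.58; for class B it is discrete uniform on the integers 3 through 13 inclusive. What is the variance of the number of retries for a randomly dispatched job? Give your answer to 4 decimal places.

Per component, A: μ=2.32, E[X²]=6.3568; B: μ=8, E[X²]=74.
E[X] = 0.39·2.32 + 0.61·8 = 5.7848.
E[X²] = 0.39·6.3568 + 0.61·74 = 47.6192.
Var(X) = E[X²] − (E[X])² = 47.6192 − 33.4639 = 14.1552.

14.1552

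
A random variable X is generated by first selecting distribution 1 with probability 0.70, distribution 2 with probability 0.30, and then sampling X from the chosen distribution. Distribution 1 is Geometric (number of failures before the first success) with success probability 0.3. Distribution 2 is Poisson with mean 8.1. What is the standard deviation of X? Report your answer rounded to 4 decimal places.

Per component, 1: μ=2.33333, E[X²]=13.2222; 2: μ=8.1, E[X²]=73.71.
E[X] = 0.7·2.33333 + 0.3·8.1 = 4.06333.
E[X²] = 0.7·13.2222 + 0.3·73.71 = 31.3686.
Var(X) = E[X²] − (E[X])² = 31.3686 − 16.5107 = 14.8579.
SD(X) = √14.8579 = 3.85459.

3.8546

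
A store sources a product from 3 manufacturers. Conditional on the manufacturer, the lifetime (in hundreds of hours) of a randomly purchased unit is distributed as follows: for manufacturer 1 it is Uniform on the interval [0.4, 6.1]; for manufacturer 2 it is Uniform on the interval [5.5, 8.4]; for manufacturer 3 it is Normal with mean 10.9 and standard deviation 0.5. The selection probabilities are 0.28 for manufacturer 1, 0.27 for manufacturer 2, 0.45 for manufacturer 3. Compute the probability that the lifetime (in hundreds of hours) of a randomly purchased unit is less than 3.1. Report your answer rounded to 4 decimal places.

Conditional on each manufacturer, P(X < 3.1): 1: 0.473684; 2: 0; 3: 0.
By total probability, P(X < 3.1) = 0.28·0.473684 + 0.27·0 + 0.45·0 = 0.132632.

0.1326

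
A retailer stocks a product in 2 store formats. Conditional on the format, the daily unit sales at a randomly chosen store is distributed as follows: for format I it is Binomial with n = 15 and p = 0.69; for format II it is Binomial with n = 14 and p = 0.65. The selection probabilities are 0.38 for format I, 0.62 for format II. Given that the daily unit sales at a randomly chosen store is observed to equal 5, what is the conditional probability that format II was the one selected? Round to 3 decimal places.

0.886

Likelihoods P(X=5 | ·): I: 0.00384962; II: 0.0183081.
Posterior ∝ prior × likelihood. Numerator for II: 0.62·0.0183081 = 0.011351.
Normalizing constant: 0.38·0.00384962 + 0.62·0.0183081 = 0.0128139.
P(II | observation) = 0.011351 / 0.0128139 = 0.885838.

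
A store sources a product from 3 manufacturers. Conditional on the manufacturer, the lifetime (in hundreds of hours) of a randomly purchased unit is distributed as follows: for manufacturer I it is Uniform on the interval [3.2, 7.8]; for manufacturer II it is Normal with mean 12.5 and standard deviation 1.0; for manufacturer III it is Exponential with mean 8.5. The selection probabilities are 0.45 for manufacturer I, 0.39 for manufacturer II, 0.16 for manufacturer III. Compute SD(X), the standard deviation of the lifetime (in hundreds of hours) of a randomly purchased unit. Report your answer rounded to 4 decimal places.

Per component, I: μ=5.5, E[X²]=32.0133; II: μ=12.5, E[X²]=157.25; III: μ=8.5, E[X²]=144.5.
E[X] = 0.45·5.5 + 0.39·12.5 + 0.16·8.5 = 8.71.
E[X²] = 0.45·32.0133 + 0.39·157.25 + 0.16·144.5 = 98.8535.
Var(X) = E[X²] − (E[X])² = 98.8535 − 75.8641 = 22.9894.
SD(X) = √22.9894 = 4.79473.

4.7947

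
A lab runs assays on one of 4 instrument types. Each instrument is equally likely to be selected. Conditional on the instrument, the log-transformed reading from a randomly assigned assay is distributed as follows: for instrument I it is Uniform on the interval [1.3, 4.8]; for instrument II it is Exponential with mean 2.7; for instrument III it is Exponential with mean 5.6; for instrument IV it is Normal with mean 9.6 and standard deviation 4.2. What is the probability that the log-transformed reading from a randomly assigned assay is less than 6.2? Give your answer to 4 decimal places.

0.6945

Conditional on each instrument, P(X < 6.2): I: 1; II: 0.899369; III: 0.669498; IV: 0.209107.
By total probability, P(X < 6.2) = 0.25·1 + 0.25·0.899369 + 0.25·0.669498 + 0.25·0.209107 = 0.694494.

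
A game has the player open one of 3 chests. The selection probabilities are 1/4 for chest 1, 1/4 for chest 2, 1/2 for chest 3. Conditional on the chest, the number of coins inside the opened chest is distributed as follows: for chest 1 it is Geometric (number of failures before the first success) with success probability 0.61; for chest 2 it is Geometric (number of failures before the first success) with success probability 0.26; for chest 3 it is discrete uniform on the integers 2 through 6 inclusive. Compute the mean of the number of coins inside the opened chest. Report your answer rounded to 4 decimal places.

2.8714

Component means — 1: 0.639344; 2: 2.84615; 3: 4.
E[X] = 0.25·0.639344 + 0.25·2.84615 + 0.5·4 = 2.87137.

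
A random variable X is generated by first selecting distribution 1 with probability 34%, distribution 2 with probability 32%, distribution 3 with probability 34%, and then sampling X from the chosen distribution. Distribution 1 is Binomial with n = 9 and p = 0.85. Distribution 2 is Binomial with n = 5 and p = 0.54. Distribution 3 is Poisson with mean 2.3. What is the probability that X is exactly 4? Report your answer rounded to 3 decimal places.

Conditional on each component, P(X = 4): 1: 0.00499462; 2: 0.19557; 3: 0.116902.
By total probability, P(X = 4) = 0.34·0.00499462 + 0.32·0.19557 + 0.34·0.116902 = 0.104027.

0.104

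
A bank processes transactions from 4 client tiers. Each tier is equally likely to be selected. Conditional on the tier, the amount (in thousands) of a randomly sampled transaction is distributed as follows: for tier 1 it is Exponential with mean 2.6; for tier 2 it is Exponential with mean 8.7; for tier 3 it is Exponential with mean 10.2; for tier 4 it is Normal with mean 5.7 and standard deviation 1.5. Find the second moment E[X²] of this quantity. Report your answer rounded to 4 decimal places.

For each component E[X²] = Var + (mean)², giving 1: 13.52; 2: 151.38; 3: 208.08; 4: 34.74.
Overall E[X²] = 0.25·13.52 + 0.25·151.38 + 0.25·208.08 + 0.25·34.74 = 101.93.

101.9300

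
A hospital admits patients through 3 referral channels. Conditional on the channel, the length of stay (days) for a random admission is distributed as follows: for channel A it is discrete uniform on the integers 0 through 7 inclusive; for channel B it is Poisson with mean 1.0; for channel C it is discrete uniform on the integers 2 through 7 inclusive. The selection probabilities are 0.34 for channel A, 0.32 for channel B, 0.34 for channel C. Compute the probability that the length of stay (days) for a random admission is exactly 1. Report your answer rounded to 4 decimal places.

0.1602

Conditional on each channel, P(X = 1): A: 0.125; B: 0.367879; C: 0.
By total probability, P(X = 1) = 0.34·0.125 + 0.32·0.367879 + 0.34·0 = 0.160221.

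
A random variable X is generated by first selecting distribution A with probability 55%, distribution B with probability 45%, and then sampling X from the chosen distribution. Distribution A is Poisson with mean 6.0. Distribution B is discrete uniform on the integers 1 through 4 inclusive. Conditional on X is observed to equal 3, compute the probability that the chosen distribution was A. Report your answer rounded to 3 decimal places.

Likelihoods P(X=3 | ·): A: 0.0892351; B: 0.25.
Posterior ∝ prior × likelihood. Numerator for A: 0.55·0.0892351 = 0.0490793.
Normalizing constant: 0.55·0.0892351 + 0.45·0.25 = 0.161579.
P(A | observation) = 0.0490793 / 0.161579 = 0.303747.

0.304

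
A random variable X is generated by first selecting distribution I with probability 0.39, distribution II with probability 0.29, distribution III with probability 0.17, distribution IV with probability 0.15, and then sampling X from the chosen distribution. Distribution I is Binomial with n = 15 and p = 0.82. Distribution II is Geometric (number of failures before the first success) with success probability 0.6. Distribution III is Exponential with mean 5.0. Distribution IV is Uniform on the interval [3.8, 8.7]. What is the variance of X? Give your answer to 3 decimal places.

29.038

Per component, I: μ=12.3, E[X²]=153.504; II: μ=0.666667, E[X²]=1.55556; III: μ=5, E[X²]=50; IV: μ=6.25, E[X²]=41.0633.
E[X] = 0.39·12.3 + 0.29·0.666667 + 0.17·5 + 0.15·6.25 = 6.77783.
E[X²] = 0.39·153.504 + 0.29·1.55556 + 0.17·50 + 0.15·41.0633 = 74.9772.
Var(X) = E[X²] − (E[X])² = 74.9772 − 45.939 = 29.0381.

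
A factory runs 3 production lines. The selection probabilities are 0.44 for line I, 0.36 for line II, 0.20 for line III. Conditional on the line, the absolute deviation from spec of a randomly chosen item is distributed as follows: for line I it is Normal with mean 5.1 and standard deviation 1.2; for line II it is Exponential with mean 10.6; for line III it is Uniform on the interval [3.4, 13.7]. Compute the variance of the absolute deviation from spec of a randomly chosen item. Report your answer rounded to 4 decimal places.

Per component, I: μ=5.1, E[X²]=27.45; II: μ=10.6, E[X²]=224.72; III: μ=8.55, E[X²]=81.9433.
E[X] = 0.44·5.1 + 0.36·10.6 + 0.2·8.55 = 7.77.
E[X²] = 0.44·27.45 + 0.36·224.72 + 0.2·81.9433 = 109.366.
Var(X) = E[X²] − (E[X])² = 109.366 − 60.3729 = 48.993.

48.9930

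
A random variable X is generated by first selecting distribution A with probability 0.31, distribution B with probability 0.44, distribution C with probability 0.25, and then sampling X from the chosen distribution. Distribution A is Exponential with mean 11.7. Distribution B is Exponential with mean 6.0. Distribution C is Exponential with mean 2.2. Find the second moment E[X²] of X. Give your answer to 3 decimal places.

For each component E[X²] = Var + (mean)², giving A: 273.78; B: 72; C: 9.68.
Overall E[X²] = 0.31·273.78 + 0.44·72 + 0.25·9.68 = 118.972.

118.972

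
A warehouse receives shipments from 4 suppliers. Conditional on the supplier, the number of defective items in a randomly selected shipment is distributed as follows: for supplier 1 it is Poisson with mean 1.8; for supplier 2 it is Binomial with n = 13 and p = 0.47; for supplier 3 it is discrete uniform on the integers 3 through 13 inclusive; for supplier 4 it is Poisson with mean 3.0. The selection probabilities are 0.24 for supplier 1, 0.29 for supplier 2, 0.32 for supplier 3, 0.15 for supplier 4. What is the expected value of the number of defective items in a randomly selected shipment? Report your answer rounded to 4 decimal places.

Component means — 1: 1.8; 2: 6.11; 3: 8; 4: 3.
E[X] = 0.24·1.8 + 0.29·6.11 + 0.32·8 + 0.15·3 = 5.2139.

5.2139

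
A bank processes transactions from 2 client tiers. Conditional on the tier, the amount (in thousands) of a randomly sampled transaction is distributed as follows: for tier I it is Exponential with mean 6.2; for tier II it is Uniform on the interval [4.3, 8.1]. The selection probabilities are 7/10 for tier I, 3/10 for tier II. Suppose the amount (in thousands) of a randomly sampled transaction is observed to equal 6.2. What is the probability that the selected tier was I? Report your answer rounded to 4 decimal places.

Likelihoods f(6.2 | ·): I: 0.0593354; II: 0.263158.
Posterior ∝ prior × likelihood. Numerator for I: 0.7·0.0593354 = 0.0415348.
Normalizing constant: 0.7·0.0593354 + 0.3·0.263158 = 0.120482.
P(I | observation) = 0.0415348 / 0.120482 = 0.344738.

0.3447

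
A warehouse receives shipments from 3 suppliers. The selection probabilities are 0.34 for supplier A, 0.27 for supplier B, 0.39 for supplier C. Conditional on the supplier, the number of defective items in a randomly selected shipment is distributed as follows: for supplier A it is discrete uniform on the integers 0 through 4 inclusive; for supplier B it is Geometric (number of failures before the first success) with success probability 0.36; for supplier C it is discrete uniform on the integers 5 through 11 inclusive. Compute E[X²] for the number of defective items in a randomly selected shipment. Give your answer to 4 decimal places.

30.7467

For each component E[X²] = Var + (mean)², giving A: 6; B: 8.09877; C: 68.
Overall E[X²] = 0.34·6 + 0.27·8.09877 + 0.39·68 = 30.7467.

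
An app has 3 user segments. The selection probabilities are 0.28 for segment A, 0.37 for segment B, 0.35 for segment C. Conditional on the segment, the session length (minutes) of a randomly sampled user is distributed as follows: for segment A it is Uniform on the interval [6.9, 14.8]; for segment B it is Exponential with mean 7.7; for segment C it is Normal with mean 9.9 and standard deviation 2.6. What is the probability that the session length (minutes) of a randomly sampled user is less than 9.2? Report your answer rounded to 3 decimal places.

Conditional on each segment, P(X < 9.2): A: 0.291139; B: 0.697237; C: 0.393876.
By total probability, P(X < 9.2) = 0.28·0.291139 + 0.37·0.697237 + 0.35·0.393876 = 0.477353.

0.477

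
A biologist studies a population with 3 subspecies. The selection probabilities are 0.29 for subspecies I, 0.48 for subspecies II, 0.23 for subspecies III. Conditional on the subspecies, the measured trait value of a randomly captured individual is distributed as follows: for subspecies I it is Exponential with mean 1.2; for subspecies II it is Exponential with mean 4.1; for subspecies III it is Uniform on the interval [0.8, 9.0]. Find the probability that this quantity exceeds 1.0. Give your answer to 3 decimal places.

Conditional on each subspecies, P(X > 1.0): I: 0.434598; II: 0.783564; III: 0.97561.
By total probability, P(X > 1.0) = 0.29·0.434598 + 0.48·0.783564 + 0.23·0.97561 = 0.726534.

0.727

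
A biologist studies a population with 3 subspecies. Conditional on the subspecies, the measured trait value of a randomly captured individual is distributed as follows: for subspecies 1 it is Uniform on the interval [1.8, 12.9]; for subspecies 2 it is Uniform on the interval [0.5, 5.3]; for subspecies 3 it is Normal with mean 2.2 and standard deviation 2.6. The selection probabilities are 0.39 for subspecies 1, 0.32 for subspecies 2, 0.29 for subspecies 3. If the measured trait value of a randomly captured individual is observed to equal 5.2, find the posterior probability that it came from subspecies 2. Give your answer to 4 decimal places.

0.5347

Likelihoods f(5.2 | ·): 1: 0.0900901; 2: 0.208333; 3: 0.0788561.
Posterior ∝ prior × likelihood. Numerator for 2: 0.32·0.208333 = 0.0666667.
Normalizing constant: 0.39·0.0900901 + 0.32·0.208333 + 0.29·0.0788561 = 0.12467.
P(2 | observation) = 0.0666667 / 0.12467 = 0.534745.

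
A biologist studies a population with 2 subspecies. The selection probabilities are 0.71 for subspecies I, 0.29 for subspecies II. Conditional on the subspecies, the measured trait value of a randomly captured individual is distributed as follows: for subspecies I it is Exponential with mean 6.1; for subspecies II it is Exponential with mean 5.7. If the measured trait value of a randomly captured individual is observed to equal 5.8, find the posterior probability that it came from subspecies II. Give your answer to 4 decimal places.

Likelihoods f(5.8 | ·): I: 0.0633482; II: 0.0634178.
Posterior ∝ prior × likelihood. Numerator for II: 0.29·0.0634178 = 0.0183912.
Normalizing constant: 0.71·0.0633482 + 0.29·0.0634178 = 0.0633684.
P(II | observation) = 0.0183912 / 0.0633684 = 0.290226.

0.2902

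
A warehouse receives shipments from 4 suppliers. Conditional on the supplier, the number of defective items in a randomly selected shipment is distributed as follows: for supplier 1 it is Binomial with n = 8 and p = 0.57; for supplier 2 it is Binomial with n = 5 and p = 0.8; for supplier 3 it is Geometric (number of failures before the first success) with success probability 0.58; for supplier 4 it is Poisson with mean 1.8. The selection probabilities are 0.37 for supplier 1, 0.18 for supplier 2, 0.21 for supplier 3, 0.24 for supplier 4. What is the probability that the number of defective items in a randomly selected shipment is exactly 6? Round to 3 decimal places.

0.068

Conditional on each supplier, P(X = 6): 1: 0.17756; 2: 0; 3: 0.00318364; 4: 0.00780859.
By total probability, P(X = 6) = 0.37·0.17756 + 0.18·0 + 0.21·0.00318364 + 0.24·0.00780859 = 0.0682397.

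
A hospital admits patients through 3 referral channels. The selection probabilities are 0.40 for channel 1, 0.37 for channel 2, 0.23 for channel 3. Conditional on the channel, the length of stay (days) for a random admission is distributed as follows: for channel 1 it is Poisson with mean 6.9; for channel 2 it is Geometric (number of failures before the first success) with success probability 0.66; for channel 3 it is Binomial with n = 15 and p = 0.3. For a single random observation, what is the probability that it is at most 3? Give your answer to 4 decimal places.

Conditional on each channel, P(X ≤ 3): 1: 0.0871296; 2: 0.986637; 3: 0.296868.
By total probability, P(X ≤ 3) = 0.4·0.0871296 + 0.37·0.986637 + 0.23·0.296868 = 0.468187.

0.4682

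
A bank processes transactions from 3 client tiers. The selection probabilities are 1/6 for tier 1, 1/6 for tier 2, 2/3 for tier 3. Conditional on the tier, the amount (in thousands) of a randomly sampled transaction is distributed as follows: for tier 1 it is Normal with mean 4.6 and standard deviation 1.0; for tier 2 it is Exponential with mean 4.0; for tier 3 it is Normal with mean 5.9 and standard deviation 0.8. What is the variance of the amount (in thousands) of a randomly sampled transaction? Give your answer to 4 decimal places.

3.8589

Per component, 1: μ=4.6, E[X²]=22.16; 2: μ=4, E[X²]=32; 3: μ=5.9, E[X²]=35.45.
E[X] = 0.166667·4.6 + 0.166667·4 + 0.666667·5.9 = 5.36667.
E[X²] = 0.166667·22.16 + 0.166667·32 + 0.666667·35.45 = 32.66.
Var(X) = E[X²] − (E[X])² = 32.66 − 28.8011 = 3.85889.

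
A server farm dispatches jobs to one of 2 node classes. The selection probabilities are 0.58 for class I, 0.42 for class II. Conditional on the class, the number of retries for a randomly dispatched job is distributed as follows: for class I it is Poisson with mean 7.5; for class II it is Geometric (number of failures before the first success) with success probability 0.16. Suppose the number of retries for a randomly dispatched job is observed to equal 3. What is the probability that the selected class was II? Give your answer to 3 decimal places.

0.638

Likelihoods P(X=3 | ·): I: 0.0388887; II: 0.0948326.
Posterior ∝ prior × likelihood. Numerator for II: 0.42·0.0948326 = 0.0398297.
Normalizing constant: 0.58·0.0388887 + 0.42·0.0948326 = 0.0623852.
P(II | observation) = 0.0398297 / 0.0623852 = 0.638448.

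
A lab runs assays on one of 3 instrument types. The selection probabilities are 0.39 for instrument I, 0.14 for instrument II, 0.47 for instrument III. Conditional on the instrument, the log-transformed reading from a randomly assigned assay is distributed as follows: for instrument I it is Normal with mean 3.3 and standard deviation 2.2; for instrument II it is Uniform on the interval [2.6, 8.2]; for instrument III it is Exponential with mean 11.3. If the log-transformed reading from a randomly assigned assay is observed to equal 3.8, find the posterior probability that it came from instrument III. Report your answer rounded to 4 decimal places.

Likelihoods f(3.8 | ·): I: 0.176714; II: 0.178571; III: 0.0632231.
Posterior ∝ prior × likelihood. Numerator for III: 0.47·0.0632231 = 0.0297148.
Normalizing constant: 0.39·0.176714 + 0.14·0.178571 + 0.47·0.0632231 = 0.123633.
P(III | observation) = 0.0297148 / 0.123633 = 0.240347.

0.2403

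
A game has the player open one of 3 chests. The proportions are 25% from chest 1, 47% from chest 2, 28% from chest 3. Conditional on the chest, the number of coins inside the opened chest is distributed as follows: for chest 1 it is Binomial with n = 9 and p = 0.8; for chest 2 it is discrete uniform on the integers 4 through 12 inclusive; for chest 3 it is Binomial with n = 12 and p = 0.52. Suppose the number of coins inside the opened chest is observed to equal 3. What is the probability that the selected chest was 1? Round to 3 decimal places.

Likelihoods P(X=3 | ·): 1: 0.00275251; 2: 0; 3: 0.0418412.
Posterior ∝ prior × likelihood. Numerator for 1: 0.25·0.00275251 = 0.000688128.
Normalizing constant: 0.25·0.00275251 + 0.47·0 + 0.28·0.0418412 = 0.0124037.
P(1 | observation) = 0.000688128 / 0.0124037 = 0.0554778.

0.055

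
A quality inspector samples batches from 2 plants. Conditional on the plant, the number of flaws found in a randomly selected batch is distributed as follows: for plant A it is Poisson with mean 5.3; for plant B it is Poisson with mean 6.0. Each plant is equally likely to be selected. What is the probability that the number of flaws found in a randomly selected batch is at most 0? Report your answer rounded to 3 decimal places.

Conditional on each plant, P(X ≤ 0): A: 0.00499159; B: 0.00247875.
By total probability, P(X ≤ 0) = 0.5·0.00499159 + 0.5·0.00247875 = 0.00373517.

0.004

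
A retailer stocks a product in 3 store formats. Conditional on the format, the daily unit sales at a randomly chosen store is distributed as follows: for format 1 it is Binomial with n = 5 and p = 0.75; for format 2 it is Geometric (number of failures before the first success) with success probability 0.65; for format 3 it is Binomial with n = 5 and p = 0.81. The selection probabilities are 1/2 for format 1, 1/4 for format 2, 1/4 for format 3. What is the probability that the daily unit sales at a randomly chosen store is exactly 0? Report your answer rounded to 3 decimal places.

Conditional on each format, P(X = 0): 1: 0.000976562; 2: 0.65; 3: 0.00024761.
By total probability, P(X = 0) = 0.5·0.000976562 + 0.25·0.65 + 0.25·0.00024761 = 0.16305.

0.163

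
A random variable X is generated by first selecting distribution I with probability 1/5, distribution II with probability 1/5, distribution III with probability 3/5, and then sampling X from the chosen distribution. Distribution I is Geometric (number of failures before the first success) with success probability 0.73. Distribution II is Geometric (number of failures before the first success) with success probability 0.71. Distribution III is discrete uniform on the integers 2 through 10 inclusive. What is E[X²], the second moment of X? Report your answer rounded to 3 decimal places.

For each component E[X²] = Var + (mean)², giving I: 0.64346; II: 0.742115; III: 42.6667.
Overall E[X²] = 0.2·0.64346 + 0.2·0.742115 + 0.6·42.6667 = 25.8771.

25.877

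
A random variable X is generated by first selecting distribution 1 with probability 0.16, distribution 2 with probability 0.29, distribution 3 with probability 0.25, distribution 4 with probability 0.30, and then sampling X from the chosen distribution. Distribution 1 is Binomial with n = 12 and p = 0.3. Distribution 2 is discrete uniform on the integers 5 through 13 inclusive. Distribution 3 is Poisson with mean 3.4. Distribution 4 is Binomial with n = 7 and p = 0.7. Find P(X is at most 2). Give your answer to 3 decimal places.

0.134

Conditional on each component, P(X ≤ 2): 1: 0.252815; 2: 0; 3: 0.33974; 4: 0.0287955.
By total probability, P(X ≤ 2) = 0.16·0.252815 + 0.29·0 + 0.25·0.33974 + 0.3·0.0287955 = 0.134024.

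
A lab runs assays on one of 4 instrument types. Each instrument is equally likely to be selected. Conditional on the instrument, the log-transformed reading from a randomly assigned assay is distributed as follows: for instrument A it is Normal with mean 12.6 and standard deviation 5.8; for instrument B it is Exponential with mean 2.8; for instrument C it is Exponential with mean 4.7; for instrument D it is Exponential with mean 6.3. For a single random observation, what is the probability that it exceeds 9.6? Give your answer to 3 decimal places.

Conditional on each instrument, P(X > 9.6): A: 0.697506; B: 0.0324332; C: 0.129697; D: 0.21788.
By total probability, P(X > 9.6) = 0.25·0.697506 + 0.25·0.0324332 + 0.25·0.129697 + 0.25·0.21788 = 0.269379.

0.269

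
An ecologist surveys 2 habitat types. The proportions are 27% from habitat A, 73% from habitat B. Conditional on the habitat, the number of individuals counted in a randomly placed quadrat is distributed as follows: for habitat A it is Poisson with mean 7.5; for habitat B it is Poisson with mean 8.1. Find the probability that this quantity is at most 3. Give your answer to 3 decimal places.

Conditional on each habitat, P(X ≤ 3): A: 0.0591455; B: 0.0396053.
By total probability, P(X ≤ 3) = 0.27·0.0591455 + 0.73·0.0396053 = 0.0448812.

0.045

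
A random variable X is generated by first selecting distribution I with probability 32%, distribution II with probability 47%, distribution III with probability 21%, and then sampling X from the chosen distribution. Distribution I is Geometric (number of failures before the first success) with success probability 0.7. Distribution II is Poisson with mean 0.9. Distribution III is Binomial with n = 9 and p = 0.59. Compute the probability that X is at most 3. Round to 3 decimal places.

0.804

Conditional on each component, P(X ≤ 3): I: 0.9919; II: 0.986541; III: 0.110921.
By total probability, P(X ≤ 3) = 0.32·0.9919 + 0.47·0.986541 + 0.21·0.110921 = 0.804376.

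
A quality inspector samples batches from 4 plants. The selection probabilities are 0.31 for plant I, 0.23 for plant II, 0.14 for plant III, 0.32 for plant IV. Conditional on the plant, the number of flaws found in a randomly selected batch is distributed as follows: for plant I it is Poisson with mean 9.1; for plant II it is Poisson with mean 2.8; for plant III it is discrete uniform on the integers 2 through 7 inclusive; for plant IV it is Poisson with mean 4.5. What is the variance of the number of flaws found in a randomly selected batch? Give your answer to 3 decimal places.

Per component, I: μ=9.1, E[X²]=91.91; II: μ=2.8, E[X²]=10.64; III: μ=4.5, E[X²]=23.1667; IV: μ=4.5, E[X²]=24.75.
E[X] = 0.31·9.1 + 0.23·2.8 + 0.14·4.5 + 0.32·4.5 = 5.535.
E[X²] = 0.31·91.91 + 0.23·10.64 + 0.14·23.1667 + 0.32·24.75 = 42.1026.
Var(X) = E[X²] − (E[X])² = 42.1026 − 30.6362 = 11.4664.

11.466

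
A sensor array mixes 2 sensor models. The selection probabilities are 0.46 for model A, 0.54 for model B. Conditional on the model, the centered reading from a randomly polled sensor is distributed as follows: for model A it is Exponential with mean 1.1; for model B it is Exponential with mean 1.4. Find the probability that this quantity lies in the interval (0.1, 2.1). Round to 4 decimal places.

0.7341

Conditional on each model, P(0.1 < X < 2.1): A: 0.764886; B: 0.707933.
By total probability, P(0.1 < X < 2.1) = 0.46·0.764886 + 0.54·0.707933 = 0.734131.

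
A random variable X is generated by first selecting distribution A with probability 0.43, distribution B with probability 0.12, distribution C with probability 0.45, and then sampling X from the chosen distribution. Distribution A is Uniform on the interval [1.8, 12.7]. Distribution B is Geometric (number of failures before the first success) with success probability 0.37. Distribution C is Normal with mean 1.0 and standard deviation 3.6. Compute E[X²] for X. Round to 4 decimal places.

34.0414

For each component E[X²] = Var + (mean)², giving A: 62.4633; B: 7.5011; C: 13.96.
Overall E[X²] = 0.43·62.4633 + 0.12·7.5011 + 0.45·13.96 = 34.0414.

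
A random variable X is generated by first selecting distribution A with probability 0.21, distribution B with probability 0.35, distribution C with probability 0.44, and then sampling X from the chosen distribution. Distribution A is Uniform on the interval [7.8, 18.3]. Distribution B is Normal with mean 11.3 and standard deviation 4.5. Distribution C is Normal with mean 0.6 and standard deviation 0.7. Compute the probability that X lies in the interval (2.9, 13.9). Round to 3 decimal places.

Conditional on each component, P(2.9 < X < 13.9): A: 0.580952; B: 0.687319; C: 0.000508621.
By total probability, P(2.9 < X < 13.9) = 0.21·0.580952 + 0.35·0.687319 + 0.44·0.000508621 = 0.362785.

0.363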